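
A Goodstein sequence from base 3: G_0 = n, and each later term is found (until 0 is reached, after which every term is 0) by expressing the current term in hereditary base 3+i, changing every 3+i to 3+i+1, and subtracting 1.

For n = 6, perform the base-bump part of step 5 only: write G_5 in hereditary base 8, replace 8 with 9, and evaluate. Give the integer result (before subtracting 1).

7

6 —HB3→ 2·3 —bump→ 2·4 = 8 —(−1)→ 7
7 —HB4→ 4 + 3 —bump→ 5 + 3 = 8 —(−1)→ 7
7 —HB5→ 5 + 2 —bump→ 6 + 2 = 8 —(−1)→ 7
7 —HB6→ 6 + 1 —bump→ 7 + 1 = 8 —(−1)→ 7
7 —HB7→ 7 —bump→ 8 = 8 —(−1)→ 7
7 —HB8→ 7 —bump→ 7 = 7 —(−1)→ 6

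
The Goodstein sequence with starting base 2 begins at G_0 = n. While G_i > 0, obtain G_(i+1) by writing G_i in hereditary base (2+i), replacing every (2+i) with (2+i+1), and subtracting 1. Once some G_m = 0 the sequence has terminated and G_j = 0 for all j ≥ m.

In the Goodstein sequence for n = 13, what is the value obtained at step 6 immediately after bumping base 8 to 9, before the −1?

3486786856

step 0: 13 = 2^(2 + 1) + 2^2 + 1; sub 3 for 2: 3^(3 + 1) + 3^3 + 1; = 109; G_1 = 109−1 = 108
step 1: 108 = 3^(3 + 1) + 3^3; sub 4 for 3: 4^(4 + 1) + 4^4; = 1280; G_2 = 1280−1 = 1279
step 2: 1279 = 4^(4 + 1) + 3·4^3 + 3·4^2 + 3·4 + 3; sub 5 for 4: 5^(5 + 1) + 3·5^3 + 3·5^2 + 3·5 + 3; = 16093; G_3 = 16093−1 = 16092
step 3: 16092 = 5^(5 + 1) + 3·5^3 + 3·5^2 + 3·5 + 2; sub 6 for 5: 6^(6 + 1) + 3·6^3 + 3·6^2 + 3·6 + 2; = 280712; G_4 = 280712−1 = 280711
step 4: 280711 = 6^(6 + 1) + 3·6^3 + 3·6^2 + 3·6 + 1; sub 7 for 6: 7^(7 + 1) + 3·7^3 + 3·7^2 + 3·7 + 1; = 5765999; G_5 = 5765999−1 = 5765998
step 5: 5765998 = 7^(7 + 1) + 3·7^3 + 3·7^2 + 3·7; sub 8 for 7: 8^(8 + 1) + 3·8^3 + 3·8^2 + 3·8; = 134219480; G_6 = 134219480−1 = 134219479
step 6: 134219479 = 8^(8 + 1) + 3·8^3 + 3·8^2 + 2·8 + 7; sub 9 for 8: 9^(9 + 1) + 3·9^3 + 3·9^2 + 2·9 + 7; = 3486786856; G_7 = 3486786856−1 = 3486786855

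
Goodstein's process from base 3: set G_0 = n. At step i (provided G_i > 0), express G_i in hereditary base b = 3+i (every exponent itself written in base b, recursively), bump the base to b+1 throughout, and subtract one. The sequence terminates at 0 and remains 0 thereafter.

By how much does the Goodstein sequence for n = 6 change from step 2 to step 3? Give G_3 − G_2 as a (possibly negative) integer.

i=0: 6 = 2·3 (b=3); 3→4: 2·4 = 8; 8−1 = 7
i=1: 7 = 4 + 3 (b=4); 4→5: 5 + 3 = 8; 8−1 = 7
i=2: 7 = 5 + 2 (b=5); 5→6: 6 + 2 = 8; 8−1 = 7

0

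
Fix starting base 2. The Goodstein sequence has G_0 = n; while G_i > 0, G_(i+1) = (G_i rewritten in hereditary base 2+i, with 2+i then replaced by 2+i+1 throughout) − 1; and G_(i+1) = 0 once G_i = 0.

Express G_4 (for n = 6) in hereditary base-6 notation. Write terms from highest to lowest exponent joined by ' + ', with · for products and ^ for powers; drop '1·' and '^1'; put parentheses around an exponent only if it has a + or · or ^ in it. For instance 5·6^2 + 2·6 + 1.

G_0 = 6. HB_2(6) = 2^2 + 2. Bump = 30. G_1 = 29.
G_1 = 29. HB_3(29) = 3^3 + 2. Bump = 258. G_2 = 257.
G_2 = 257. HB_4(257) = 4^4 + 1. Bump = 3126. G_3 = 3125.
G_3 = 3125. HB_5(3125) = 5^5. Bump = 46656. G_4 = 46655.

5·6^5 + 5·6^4 + 5·6^3 + 5·6^2 + 5·6 + 5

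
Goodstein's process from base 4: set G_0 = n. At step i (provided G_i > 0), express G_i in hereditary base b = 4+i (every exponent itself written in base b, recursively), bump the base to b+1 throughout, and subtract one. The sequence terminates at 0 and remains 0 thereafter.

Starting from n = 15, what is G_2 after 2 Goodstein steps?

base 4: 15 = 3·4 + 3; at 5: 3·5 + 3 = 18; next = 17
base 5: 17 = 3·5 + 2; at 6: 3·6 + 2 = 20; next = 19
base 6: 19 = 3·6 + 1; at 7: 3·7 + 1 = 22; next = 21

19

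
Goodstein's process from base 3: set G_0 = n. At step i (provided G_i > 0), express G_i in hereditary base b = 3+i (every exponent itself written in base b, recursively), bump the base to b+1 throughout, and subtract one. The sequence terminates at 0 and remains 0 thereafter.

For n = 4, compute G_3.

3

[0] 4 ≡ 3 + 1 (base 3). Lift 4: 5. −1: 4.
[1] 4 ≡ 4 (base 4). Lift 5: 5. −1: 4.
[2] 4 ≡ 4 (base 5). Lift 6: 4. −1: 3.
[3] 3 ≡ 3 (base 6). Lift 7: 3. −1: 2.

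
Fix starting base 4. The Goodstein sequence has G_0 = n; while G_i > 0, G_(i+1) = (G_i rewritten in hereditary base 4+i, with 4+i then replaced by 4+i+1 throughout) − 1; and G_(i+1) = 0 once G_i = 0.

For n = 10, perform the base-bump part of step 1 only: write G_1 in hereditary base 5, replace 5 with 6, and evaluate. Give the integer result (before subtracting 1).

13

G_0=10  [base 4] 2·4 + 2  →[4↦5]→  2·5 + 2 = 12  −1 ⇒ G_1=11
G_1=11  [base 5] 2·5 + 1  →[5↦6]→  2·6 + 1 = 13  −1 ⇒ G_2=12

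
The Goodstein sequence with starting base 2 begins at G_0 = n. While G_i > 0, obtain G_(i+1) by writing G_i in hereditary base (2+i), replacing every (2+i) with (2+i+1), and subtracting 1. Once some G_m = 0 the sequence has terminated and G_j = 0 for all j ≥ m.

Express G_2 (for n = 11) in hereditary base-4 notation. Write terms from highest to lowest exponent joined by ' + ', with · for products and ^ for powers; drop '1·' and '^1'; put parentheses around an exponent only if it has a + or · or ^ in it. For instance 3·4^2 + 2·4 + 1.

G_0=11  [base 2] 2^(2 + 1) + 2 + 1  →[2↦3]→  3^(3 + 1) + 3 + 1 = 85  −1 ⇒ G_1=84
G_1=84  [base 3] 3^(3 + 1) + 3  →[3↦4]→  4^(4 + 1) + 4 = 1028  −1 ⇒ G_2=1027
G_2=1027  [base 4] 4^(4 + 1) + 3  →[4↦5]→  5^(5 + 1) + 3 = 15628  −1 ⇒ G_3=15627

4^(4 + 1) + 3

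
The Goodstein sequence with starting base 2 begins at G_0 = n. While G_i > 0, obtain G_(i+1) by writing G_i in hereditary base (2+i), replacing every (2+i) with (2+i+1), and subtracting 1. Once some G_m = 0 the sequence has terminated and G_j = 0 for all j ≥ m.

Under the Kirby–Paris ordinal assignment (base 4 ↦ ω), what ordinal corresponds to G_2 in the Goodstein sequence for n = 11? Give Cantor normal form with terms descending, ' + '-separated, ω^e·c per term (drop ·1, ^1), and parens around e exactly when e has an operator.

ω^(ω + 1) + 3

i=0: 11 = 2^(2 + 1) + 2 + 1 (b=2); 2→3: 3^(3 + 1) + 3 + 1 = 85; 85−1 = 84
i=1: 84 = 3^(3 + 1) + 3 (b=3); 3→4: 4^(4 + 1) + 4 = 1028; 1028−1 = 1027
i=2: 1027 = 4^(4 + 1) + 3 (b=4); 4→5: 5^(5 + 1) + 3 = 15628; 15628−1 = 15627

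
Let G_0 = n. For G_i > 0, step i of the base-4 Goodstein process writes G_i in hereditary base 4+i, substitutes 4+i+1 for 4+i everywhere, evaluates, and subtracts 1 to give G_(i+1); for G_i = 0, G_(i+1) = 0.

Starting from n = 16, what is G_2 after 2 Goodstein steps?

step 0: 16 = 4^2; sub 5 for 4: 5^2; = 25; G_1 = 25−1 = 24
step 1: 24 = 4·5 + 4; sub 6 for 5: 4·6 + 4; = 28; G_2 = 28−1 = 27
step 2: 27 = 4·6 + 3; sub 7 for 6: 4·7 + 3; = 31; G_3 = 31−1 = 30

27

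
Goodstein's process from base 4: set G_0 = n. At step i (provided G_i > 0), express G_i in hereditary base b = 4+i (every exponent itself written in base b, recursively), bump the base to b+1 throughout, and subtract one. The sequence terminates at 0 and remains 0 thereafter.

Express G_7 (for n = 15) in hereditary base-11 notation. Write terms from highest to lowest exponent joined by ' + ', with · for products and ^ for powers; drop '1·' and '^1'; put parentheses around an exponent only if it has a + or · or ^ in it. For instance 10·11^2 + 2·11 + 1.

2·11 + 4

G_0=15  [base 4] 3·4 + 3  →[4↦5]→  3·5 + 3 = 18  −1 ⇒ G_1=17
G_1=17  [base 5] 3·5 + 2  →[5↦6]→  3·6 + 2 = 20  −1 ⇒ G_2=19
G_2=19  [base 6] 3·6 + 1  →[6↦7]→  3·7 + 1 = 22  −1 ⇒ G_3=21
G_3=21  [base 7] 3·7  →[7↦8]→  3·8 = 24  −1 ⇒ G_4=23
G_4=23  [base 8] 2·8 + 7  →[8↦9]→  2·9 + 7 = 25  −1 ⇒ G_5=24
G_5=24  [base 9] 2·9 + 6  →[9↦10]→  2·10 + 6 = 26  −1 ⇒ G_6=25
G_6=25  [base 10] 2·10 + 5  →[10↦11]→  2·11 + 5 = 27  −1 ⇒ G_7=26
G_7=26  [base 11] 2·11 + 4  →[11↦12]→  2·12 + 4 = 28  −1 ⇒ G_8=27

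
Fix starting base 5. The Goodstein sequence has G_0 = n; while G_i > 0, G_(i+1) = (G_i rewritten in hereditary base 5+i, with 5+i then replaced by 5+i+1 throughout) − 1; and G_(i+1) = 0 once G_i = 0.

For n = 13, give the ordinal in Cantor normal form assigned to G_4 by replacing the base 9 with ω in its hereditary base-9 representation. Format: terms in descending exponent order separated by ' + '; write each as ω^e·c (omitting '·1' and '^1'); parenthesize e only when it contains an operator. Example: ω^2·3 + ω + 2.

[0] 13 ≡ 2·5 + 3 (base 5). Lift 6: 15. −1: 14.
[1] 14 ≡ 2·6 + 2 (base 6). Lift 7: 16. −1: 15.
[2] 15 ≡ 2·7 + 1 (base 7). Lift 8: 17. −1: 16.
[3] 16 ≡ 2·8 (base 8). Lift 9: 18. −1: 17.
[4] 17 ≡ 9 + 8 (base 9). Lift 10: 18. −1: 17.

ω + 8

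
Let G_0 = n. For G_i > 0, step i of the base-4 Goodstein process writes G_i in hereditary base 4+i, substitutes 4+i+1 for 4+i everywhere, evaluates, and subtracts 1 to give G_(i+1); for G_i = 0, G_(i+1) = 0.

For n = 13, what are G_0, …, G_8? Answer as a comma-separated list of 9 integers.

13, 15, 17, 18, 19, 20, 21, 22, 23

13 —HB4→ 3·4 + 1 —bump→ 3·5 + 1 = 16 —(−1)→ 15
15 —HB5→ 3·5 —bump→ 3·6 = 18 —(−1)→ 17
17 —HB6→ 2·6 + 5 —bump→ 2·7 + 5 = 19 —(−1)→ 18
18 —HB7→ 2·7 + 4 —bump→ 2·8 + 4 = 20 —(−1)→ 19
19 —HB8→ 2·8 + 3 —bump→ 2·9 + 3 = 21 —(−1)→ 20
20 —HB9→ 2·9 + 2 —bump→ 2·10 + 2 = 22 —(−1)→ 21
21 —HB10→ 2·10 + 1 —bump→ 2·11 + 1 = 23 —(−1)→ 22
22 —HB11→ 2·11 —bump→ 2·12 = 24 —(−1)→ 23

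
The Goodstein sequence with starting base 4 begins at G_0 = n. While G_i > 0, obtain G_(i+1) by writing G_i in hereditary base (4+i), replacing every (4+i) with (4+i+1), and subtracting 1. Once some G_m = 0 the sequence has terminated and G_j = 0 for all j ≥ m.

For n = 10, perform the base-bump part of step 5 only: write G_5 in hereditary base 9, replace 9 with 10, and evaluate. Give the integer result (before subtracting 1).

14

G_0 = 10. HB_4(10) = 2·4 + 2. Bump = 12. G_1 = 11.
G_1 = 11. HB_5(11) = 2·5 + 1. Bump = 13. G_2 = 12.
G_2 = 12. HB_6(12) = 2·6. Bump = 14. G_3 = 13.
G_3 = 13. HB_7(13) = 7 + 6. Bump = 14. G_4 = 13.
G_4 = 13. HB_8(13) = 8 + 5. Bump = 14. G_5 = 13.
G_5 = 13. HB_9(13) = 9 + 4. Bump = 14. G_6 = 13.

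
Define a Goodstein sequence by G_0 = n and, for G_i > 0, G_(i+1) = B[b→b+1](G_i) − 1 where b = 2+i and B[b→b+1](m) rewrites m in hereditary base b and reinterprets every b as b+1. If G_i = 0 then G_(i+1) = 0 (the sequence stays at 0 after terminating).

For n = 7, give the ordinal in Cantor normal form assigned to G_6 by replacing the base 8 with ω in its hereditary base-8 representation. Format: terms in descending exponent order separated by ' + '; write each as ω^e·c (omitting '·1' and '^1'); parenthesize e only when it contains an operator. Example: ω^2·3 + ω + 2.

ω^7·7 + ω^6·7 + ω^5·7 + ω^4·7 + ω^3·7 + ω^2·7 + ω·7 + 7

[0] 7 ≡ 2^2 + 2 + 1 (base 2). Lift 3: 31. −1: 30.
[1] 30 ≡ 3^3 + 3 (base 3). Lift 4: 260. −1: 259.
[2] 259 ≡ 4^4 + 3 (base 4). Lift 5: 3128. −1: 3127.
[3] 3127 ≡ 5^5 + 2 (base 5). Lift 6: 46658. −1: 46657.
[4] 46657 ≡ 6^6 + 1 (base 6). Lift 7: 823544. −1: 823543.
[5] 823543 ≡ 7^7 (base 7). Lift 8: 16777216. −1: 16777215.
[6] 16777215 ≡ 7·8^7 + 7·8^6 + 7·8^5 + 7·8^4 + 7·8^3 + 7·8^2 + 7·8 + 7 (base 8). Lift 9: 37665880. −1: 37665879.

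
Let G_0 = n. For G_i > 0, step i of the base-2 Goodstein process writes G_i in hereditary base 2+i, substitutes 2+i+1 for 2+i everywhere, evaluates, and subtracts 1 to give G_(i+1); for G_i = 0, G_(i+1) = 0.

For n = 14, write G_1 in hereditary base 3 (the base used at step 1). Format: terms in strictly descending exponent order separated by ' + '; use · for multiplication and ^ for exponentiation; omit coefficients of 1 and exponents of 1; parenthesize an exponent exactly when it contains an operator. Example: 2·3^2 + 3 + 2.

3^(3 + 1) + 3^3 + 2

[0] 14 ≡ 2^(2 + 1) + 2^2 + 2 (base 2). Lift 3: 111. −1: 110.
[1] 110 ≡ 3^(3 + 1) + 3^3 + 2 (base 3). Lift 4: 1282. −1: 1281.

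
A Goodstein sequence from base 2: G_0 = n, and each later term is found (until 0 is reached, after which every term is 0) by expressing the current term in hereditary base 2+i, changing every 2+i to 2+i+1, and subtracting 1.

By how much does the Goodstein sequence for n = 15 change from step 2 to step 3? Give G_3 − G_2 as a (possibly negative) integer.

G_0=15  [base 2] 2^(2 + 1) + 2^2 + 2 + 1  →[2↦3]→  3^(3 + 1) + 3^3 + 3 + 1 = 112  −1 ⇒ G_1=111
G_1=111  [base 3] 3^(3 + 1) + 3^3 + 3  →[3↦4]→  4^(4 + 1) + 4^4 + 4 = 1284  −1 ⇒ G_2=1283
G_2=1283  [base 4] 4^(4 + 1) + 4^4 + 3  →[4↦5]→  5^(5 + 1) + 5^5 + 3 = 18753  −1 ⇒ G_3=18752

17469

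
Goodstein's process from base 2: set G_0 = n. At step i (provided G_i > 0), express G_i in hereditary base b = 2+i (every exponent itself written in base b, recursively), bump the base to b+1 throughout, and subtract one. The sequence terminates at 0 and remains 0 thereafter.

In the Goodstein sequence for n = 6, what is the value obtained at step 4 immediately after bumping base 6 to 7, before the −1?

6 —HB2→ 2^2 + 2 —bump→ 3^3 + 3 = 30 —(−1)→ 29
29 —HB3→ 3^3 + 2 —bump→ 4^4 + 2 = 258 —(−1)→ 257
257 —HB4→ 4^4 + 1 —bump→ 5^5 + 1 = 3126 —(−1)→ 3125
3125 —HB5→ 5^5 —bump→ 6^6 = 46656 —(−1)→ 46655
46655 —HB6→ 5·6^5 + 5·6^4 + 5·6^3 + 5·6^2 + 5·6 + 5 —bump→ 5·7^5 + 5·7^4 + 5·7^3 + 5·7^2 + 5·7 + 5 = 98040 —(−1)→ 98039

98040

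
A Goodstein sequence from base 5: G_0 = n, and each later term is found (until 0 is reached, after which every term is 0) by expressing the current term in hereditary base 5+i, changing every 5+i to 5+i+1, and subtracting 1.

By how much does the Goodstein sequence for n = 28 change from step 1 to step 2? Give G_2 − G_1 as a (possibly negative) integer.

i=0: 28 = 5^2 + 3 (b=5); 5→6: 6^2 + 3 = 39; 39−1 = 38
i=1: 38 = 6^2 + 2 (b=6); 6→7: 7^2 + 2 = 51; 51−1 = 50

12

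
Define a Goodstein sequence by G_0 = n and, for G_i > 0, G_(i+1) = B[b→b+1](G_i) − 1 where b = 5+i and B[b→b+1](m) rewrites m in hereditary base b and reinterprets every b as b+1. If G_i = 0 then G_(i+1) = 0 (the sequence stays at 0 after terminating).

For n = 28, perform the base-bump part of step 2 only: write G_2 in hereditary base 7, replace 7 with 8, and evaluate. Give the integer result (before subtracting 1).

[0] 28 ≡ 5^2 + 3 (base 5). Lift 6: 39. −1: 38.
[1] 38 ≡ 6^2 + 2 (base 6). Lift 7: 51. −1: 50.
[2] 50 ≡ 7^2 + 1 (base 7). Lift 8: 65. −1: 64.

65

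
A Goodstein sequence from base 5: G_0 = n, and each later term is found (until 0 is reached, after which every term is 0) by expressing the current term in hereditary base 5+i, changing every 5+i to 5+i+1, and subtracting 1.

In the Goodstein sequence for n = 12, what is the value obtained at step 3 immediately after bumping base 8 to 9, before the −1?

(0) 12|_5 = 2·5 + 2 ↦ 2·6 + 2|_6 = 14 ⇒ 13
(1) 13|_6 = 2·6 + 1 ↦ 2·7 + 1|_7 = 15 ⇒ 14
(2) 14|_7 = 2·7 ↦ 2·8|_8 = 16 ⇒ 15
(3) 15|_8 = 8 + 7 ↦ 9 + 7|_9 = 16 ⇒ 15

16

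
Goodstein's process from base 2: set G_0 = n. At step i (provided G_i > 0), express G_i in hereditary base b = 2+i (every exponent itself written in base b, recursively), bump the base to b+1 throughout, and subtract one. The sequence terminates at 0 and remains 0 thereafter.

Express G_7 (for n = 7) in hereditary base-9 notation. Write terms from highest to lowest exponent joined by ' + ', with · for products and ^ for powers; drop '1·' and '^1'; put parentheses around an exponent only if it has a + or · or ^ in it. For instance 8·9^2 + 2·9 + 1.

7·9^7 + 7·9^6 + 7·9^5 + 7·9^4 + 7·9^3 + 7·9^2 + 7·9 + 6

(0) 7|_2 = 2^2 + 2 + 1 ↦ 3^3 + 3 + 1|_3 = 31 ⇒ 30
(1) 30|_3 = 3^3 + 3 ↦ 4^4 + 4|_4 = 260 ⇒ 259
(2) 259|_4 = 4^4 + 3 ↦ 5^5 + 3|_5 = 3128 ⇒ 3127
(3) 3127|_5 = 5^5 + 2 ↦ 6^6 + 2|_6 = 46658 ⇒ 46657
(4) 46657|_6 = 6^6 + 1 ↦ 7^7 + 1|_7 = 823544 ⇒ 823543
(5) 823543|_7 = 7^7 ↦ 8^8|_8 = 16777216 ⇒ 16777215
(6) 16777215|_8 = 7·8^7 + 7·8^6 + 7·8^5 + 7·8^4 + 7·8^3 + 7·8^2 + 7·8 + 7 ↦ 7·9^7 + 7·9^6 + 7·9^5 + 7·9^4 + 7·9^3 + 7·9^2 + 7·9 + 7|_9 = 37665880 ⇒ 37665879
(7) 37665879|_9 = 7·9^7 + 7·9^6 + 7·9^5 + 7·9^4 + 7·9^3 + 7·9^2 + 7·9 + 6 ↦ 7·10^7 + 7·10^6 + 7·10^5 + 7·10^4 + 7·10^3 + 7·10^2 + 7·10 + 6|_10 = 77777776 ⇒ 77777775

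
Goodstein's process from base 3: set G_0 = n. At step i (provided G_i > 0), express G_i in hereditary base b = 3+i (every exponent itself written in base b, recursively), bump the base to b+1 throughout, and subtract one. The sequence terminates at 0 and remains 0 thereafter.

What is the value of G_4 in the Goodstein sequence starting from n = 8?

11

step 0: 8 = 2·3 + 2; sub 4 for 3: 2·4 + 2; = 10; G_1 = 10−1 = 9
step 1: 9 = 2·4 + 1; sub 5 for 4: 2·5 + 1; = 11; G_2 = 11−1 = 10
step 2: 10 = 2·5; sub 6 for 5: 2·6; = 12; G_3 = 12−1 = 11
step 3: 11 = 6 + 5; sub 7 for 6: 7 + 5; = 12; G_4 = 12−1 = 11
step 4: 11 = 7 + 4; sub 8 for 7: 8 + 4; = 12; G_5 = 12−1 = 11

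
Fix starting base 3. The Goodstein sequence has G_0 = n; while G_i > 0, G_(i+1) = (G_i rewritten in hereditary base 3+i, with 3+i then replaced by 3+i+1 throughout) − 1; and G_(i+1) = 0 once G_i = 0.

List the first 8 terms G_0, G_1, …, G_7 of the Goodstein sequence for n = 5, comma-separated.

5, 5, 5, 5, 4, 3, 2, 1

step 0: 5 = 3 + 2; sub 4 for 3: 4 + 2; = 6; G_1 = 6−1 = 5
step 1: 5 = 4 + 1; sub 5 for 4: 5 + 1; = 6; G_2 = 6−1 = 5
step 2: 5 = 5; sub 6 for 5: 6; = 6; G_3 = 6−1 = 5
step 3: 5 = 5; sub 7 for 6: 5; = 5; G_4 = 5−1 = 4
step 4: 4 = 4; sub 8 for 7: 4; = 4; G_5 = 4−1 = 3
step 5: 3 = 3; sub 9 for 8: 3; = 3; G_6 = 3−1 = 2
step 6: 2 = 2; sub 10 for 9: 2; = 2; G_7 = 2−1 = 1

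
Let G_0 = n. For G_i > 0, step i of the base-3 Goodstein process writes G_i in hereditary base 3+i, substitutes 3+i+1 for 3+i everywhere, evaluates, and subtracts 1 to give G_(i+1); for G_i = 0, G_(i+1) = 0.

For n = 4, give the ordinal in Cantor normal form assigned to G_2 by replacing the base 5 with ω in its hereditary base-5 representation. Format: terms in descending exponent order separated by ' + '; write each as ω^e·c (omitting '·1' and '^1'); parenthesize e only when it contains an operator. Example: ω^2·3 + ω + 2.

4

G_0=4  [base 3] 3 + 1  →[3↦4]→  4 + 1 = 5  −1 ⇒ G_1=4
G_1=4  [base 4] 4  →[4↦5]→  5 = 5  −1 ⇒ G_2=4
G_2=4  [base 5] 4  →[5↦6]→  4 = 4  −1 ⇒ G_3=3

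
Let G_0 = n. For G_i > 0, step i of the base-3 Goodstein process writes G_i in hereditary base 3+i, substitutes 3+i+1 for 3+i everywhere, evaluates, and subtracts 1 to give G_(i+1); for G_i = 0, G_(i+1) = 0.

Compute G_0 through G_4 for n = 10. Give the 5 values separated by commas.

G_0=10  [base 3] 3^2 + 1  →[3↦4]→  4^2 + 1 = 17  −1 ⇒ G_1=16
G_1=16  [base 4] 4^2  →[4↦5]→  5^2 = 25  −1 ⇒ G_2=24
G_2=24  [base 5] 4·5 + 4  →[5↦6]→  4·6 + 4 = 28  −1 ⇒ G_3=27
G_3=27  [base 6] 4·6 + 3  →[6↦7]→  4·7 + 3 = 31  −1 ⇒ G_4=30

10, 16, 24, 27, 30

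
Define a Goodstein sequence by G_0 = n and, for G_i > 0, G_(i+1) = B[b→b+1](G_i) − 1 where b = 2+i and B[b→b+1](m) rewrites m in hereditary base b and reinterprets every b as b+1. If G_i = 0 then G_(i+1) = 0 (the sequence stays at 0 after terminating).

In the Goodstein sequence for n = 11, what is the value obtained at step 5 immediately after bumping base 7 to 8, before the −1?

134217728

(0) 11|_2 = 2^(2 + 1) + 2 + 1 ↦ 3^(3 + 1) + 3 + 1|_3 = 85 ⇒ 84
(1) 84|_3 = 3^(3 + 1) + 3 ↦ 4^(4 + 1) + 4|_4 = 1028 ⇒ 1027
(2) 1027|_4 = 4^(4 + 1) + 3 ↦ 5^(5 + 1) + 3|_5 = 15628 ⇒ 15627
(3) 15627|_5 = 5^(5 + 1) + 2 ↦ 6^(6 + 1) + 2|_6 = 279938 ⇒ 279937
(4) 279937|_6 = 6^(6 + 1) + 1 ↦ 7^(7 + 1) + 1|_7 = 5764802 ⇒ 5764801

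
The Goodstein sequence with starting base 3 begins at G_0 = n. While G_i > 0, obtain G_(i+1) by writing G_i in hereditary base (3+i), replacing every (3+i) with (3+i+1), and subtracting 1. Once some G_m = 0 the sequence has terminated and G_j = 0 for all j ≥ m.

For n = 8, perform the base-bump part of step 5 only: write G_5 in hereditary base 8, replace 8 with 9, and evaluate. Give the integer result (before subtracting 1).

12

G_0=8  [base 3] 2·3 + 2  →[3↦4]→  2·4 + 2 = 10  −1 ⇒ G_1=9
G_1=9  [base 4] 2·4 + 1  →[4↦5]→  2·5 + 1 = 11  −1 ⇒ G_2=10
G_2=10  [base 5] 2·5  →[5↦6]→  2·6 = 12  −1 ⇒ G_3=11
G_3=11  [base 6] 6 + 5  →[6↦7]→  7 + 5 = 12  −1 ⇒ G_4=11
G_4=11  [base 7] 7 + 4  →[7↦8]→  8 + 4 = 12  −1 ⇒ G_5=11
G_5=11  [base 8] 8 + 3  →[8↦9]→  9 + 3 = 12  −1 ⇒ G_6=11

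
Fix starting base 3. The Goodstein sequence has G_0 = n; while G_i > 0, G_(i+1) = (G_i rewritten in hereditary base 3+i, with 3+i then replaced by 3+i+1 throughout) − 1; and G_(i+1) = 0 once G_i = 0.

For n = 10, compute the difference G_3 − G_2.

10 —HB3→ 3^2 + 1 —bump→ 4^2 + 1 = 17 —(−1)→ 16
16 —HB4→ 4^2 —bump→ 5^2 = 25 —(−1)→ 24
24 —HB5→ 4·5 + 4 —bump→ 4·6 + 4 = 28 —(−1)→ 27

3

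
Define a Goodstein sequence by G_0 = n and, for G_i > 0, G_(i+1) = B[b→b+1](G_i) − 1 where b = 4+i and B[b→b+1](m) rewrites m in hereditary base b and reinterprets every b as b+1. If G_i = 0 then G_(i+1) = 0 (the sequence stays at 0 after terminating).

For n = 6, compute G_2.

[0] 6 ≡ 4 + 2 (base 4). Lift 5: 7. −1: 6.
[1] 6 ≡ 5 + 1 (base 5). Lift 6: 7. −1: 6.
[2] 6 ≡ 6 (base 6). Lift 7: 7. −1: 6.

6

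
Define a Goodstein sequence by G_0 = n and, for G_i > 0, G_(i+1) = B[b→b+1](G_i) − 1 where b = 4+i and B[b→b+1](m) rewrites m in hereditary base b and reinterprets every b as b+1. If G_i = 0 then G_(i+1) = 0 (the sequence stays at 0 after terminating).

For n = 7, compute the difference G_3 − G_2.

0

(0) 7|_4 = 4 + 3 ↦ 5 + 3|_5 = 8 ⇒ 7
(1) 7|_5 = 5 + 2 ↦ 6 + 2|_6 = 8 ⇒ 7
(2) 7|_6 = 6 + 1 ↦ 7 + 1|_7 = 8 ⇒ 7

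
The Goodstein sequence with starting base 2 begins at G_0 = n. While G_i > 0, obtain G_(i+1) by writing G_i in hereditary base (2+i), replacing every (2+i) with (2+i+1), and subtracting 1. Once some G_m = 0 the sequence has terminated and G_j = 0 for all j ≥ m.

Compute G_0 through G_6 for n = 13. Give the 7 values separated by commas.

13, 108, 1279, 16092, 280711, 5765998, 134219479

[0] 13 ≡ 2^(2 + 1) + 2^2 + 1 (base 2). Lift 3: 109. −1: 108.
[1] 108 ≡ 3^(3 + 1) + 3^3 (base 3). Lift 4: 1280. −1: 1279.
[2] 1279 ≡ 4^(4 + 1) + 3·4^3 + 3·4^2 + 3·4 + 3 (base 4). Lift 5: 16093. −1: 16092.
[3] 16092 ≡ 5^(5 + 1) + 3·5^3 + 3·5^2 + 3·5 + 2 (base 5). Lift 6: 280712. −1: 280711.
[4] 280711 ≡ 6^(6 + 1) + 3·6^3 + 3·6^2 + 3·6 + 1 (base 6). Lift 7: 5765999. −1: 5765998.
[5] 5765998 ≡ 7^(7 + 1) + 3·7^3 + 3·7^2 + 3·7 (base 7). Lift 8: 134219480. −1: 134219479.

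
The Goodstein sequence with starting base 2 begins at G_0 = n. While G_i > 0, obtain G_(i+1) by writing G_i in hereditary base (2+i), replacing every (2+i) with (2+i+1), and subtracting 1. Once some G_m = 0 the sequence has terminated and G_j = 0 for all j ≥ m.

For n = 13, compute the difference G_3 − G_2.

14813

i=0: 13 = 2^(2 + 1) + 2^2 + 1 (b=2); 2→3: 3^(3 + 1) + 3^3 + 1 = 109; 109−1 = 108
i=1: 108 = 3^(3 + 1) + 3^3 (b=3); 3→4: 4^(4 + 1) + 4^4 = 1280; 1280−1 = 1279
i=2: 1279 = 4^(4 + 1) + 3·4^3 + 3·4^2 + 3·4 + 3 (b=4); 4→5: 5^(5 + 1) + 3·5^3 + 3·5^2 + 3·5 + 3 = 16093; 16093−1 = 16092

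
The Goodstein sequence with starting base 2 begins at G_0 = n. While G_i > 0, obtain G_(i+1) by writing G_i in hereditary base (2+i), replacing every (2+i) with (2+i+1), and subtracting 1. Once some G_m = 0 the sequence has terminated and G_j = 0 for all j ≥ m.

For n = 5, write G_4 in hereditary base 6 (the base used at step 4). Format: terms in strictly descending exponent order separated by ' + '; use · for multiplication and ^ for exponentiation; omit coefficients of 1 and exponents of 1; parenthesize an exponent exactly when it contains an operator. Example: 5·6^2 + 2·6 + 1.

i=0: 5 = 2^2 + 1 (b=2); 2→3: 3^3 + 1 = 28; 28−1 = 27
i=1: 27 = 3^3 (b=3); 3→4: 4^4 = 256; 256−1 = 255
i=2: 255 = 3·4^3 + 3·4^2 + 3·4 + 3 (b=4); 4→5: 3·5^3 + 3·5^2 + 3·5 + 3 = 468; 468−1 = 467
i=3: 467 = 3·5^3 + 3·5^2 + 3·5 + 2 (b=5); 5→6: 3·6^3 + 3·6^2 + 3·6 + 2 = 776; 776−1 = 775
i=4: 775 = 3·6^3 + 3·6^2 + 3·6 + 1 (b=6); 6→7: 3·7^3 + 3·7^2 + 3·7 + 1 = 1198; 1198−1 = 1197

3·6^3 + 3·6^2 + 3·6 + 1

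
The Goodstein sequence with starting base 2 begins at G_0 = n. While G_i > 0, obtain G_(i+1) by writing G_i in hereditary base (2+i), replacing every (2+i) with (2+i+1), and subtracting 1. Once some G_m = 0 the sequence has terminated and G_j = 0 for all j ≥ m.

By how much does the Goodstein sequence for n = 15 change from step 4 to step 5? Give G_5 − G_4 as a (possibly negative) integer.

step 0: 15 = 2^(2 + 1) + 2^2 + 2 + 1; sub 3 for 2: 3^(3 + 1) + 3^3 + 3 + 1; = 112; G_1 = 112−1 = 111
step 1: 111 = 3^(3 + 1) + 3^3 + 3; sub 4 for 3: 4^(4 + 1) + 4^4 + 4; = 1284; G_2 = 1284−1 = 1283
step 2: 1283 = 4^(4 + 1) + 4^4 + 3; sub 5 for 4: 5^(5 + 1) + 5^5 + 3; = 18753; G_3 = 18753−1 = 18752
step 3: 18752 = 5^(5 + 1) + 5^5 + 2; sub 6 for 5: 6^(6 + 1) + 6^6 + 2; = 326594; G_4 = 326594−1 = 326593
step 4: 326593 = 6^(6 + 1) + 6^6 + 1; sub 7 for 6: 7^(7 + 1) + 7^7 + 1; = 6588345; G_5 = 6588345−1 = 6588344

6261751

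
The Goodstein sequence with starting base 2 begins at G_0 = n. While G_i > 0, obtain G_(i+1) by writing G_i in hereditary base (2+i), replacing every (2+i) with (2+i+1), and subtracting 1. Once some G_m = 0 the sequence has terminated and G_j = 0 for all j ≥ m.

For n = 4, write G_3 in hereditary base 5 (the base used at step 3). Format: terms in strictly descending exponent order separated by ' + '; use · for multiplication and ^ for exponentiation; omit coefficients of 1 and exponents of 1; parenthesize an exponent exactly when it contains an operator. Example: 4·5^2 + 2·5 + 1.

base 2: 4 = 2^2; at 3: 3^3 = 27; next = 26
base 3: 26 = 2·3^2 + 2·3 + 2; at 4: 2·4^2 + 2·4 + 2 = 42; next = 41
base 4: 41 = 2·4^2 + 2·4 + 1; at 5: 2·5^2 + 2·5 + 1 = 61; next = 60

2·5^2 + 2·5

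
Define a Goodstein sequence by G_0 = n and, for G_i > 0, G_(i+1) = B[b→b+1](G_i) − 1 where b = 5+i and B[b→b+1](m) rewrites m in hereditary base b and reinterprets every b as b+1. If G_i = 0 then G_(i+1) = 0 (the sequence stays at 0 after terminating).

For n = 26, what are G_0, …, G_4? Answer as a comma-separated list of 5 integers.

(0) 26|_5 = 5^2 + 1 ↦ 6^2 + 1|_6 = 37 ⇒ 36
(1) 36|_6 = 6^2 ↦ 7^2|_7 = 49 ⇒ 48
(2) 48|_7 = 6·7 + 6 ↦ 6·8 + 6|_8 = 54 ⇒ 53
(3) 53|_8 = 6·8 + 5 ↦ 6·9 + 5|_9 = 59 ⇒ 58

26, 36, 48, 53, 58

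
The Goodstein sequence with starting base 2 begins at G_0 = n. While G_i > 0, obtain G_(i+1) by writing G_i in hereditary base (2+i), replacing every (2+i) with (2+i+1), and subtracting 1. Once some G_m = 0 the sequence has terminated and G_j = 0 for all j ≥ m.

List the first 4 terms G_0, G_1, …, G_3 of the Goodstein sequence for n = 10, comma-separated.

step 0: 10 = 2^(2 + 1) + 2; sub 3 for 2: 3^(3 + 1) + 3; = 84; G_1 = 84−1 = 83
step 1: 83 = 3^(3 + 1) + 2; sub 4 for 3: 4^(4 + 1) + 2; = 1026; G_2 = 1026−1 = 1025
step 2: 1025 = 4^(4 + 1) + 1; sub 5 for 4: 5^(5 + 1) + 1; = 15626; G_3 = 15626−1 = 15625

10, 83, 1025, 15625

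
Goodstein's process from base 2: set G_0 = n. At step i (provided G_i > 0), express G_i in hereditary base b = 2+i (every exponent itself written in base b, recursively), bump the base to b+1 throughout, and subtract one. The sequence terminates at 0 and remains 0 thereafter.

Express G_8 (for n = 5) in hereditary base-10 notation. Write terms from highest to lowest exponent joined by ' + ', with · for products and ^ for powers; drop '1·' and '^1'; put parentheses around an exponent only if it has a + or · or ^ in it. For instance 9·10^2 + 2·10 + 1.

3·10^3 + 3·10^2 + 2·10 + 5

G_0 = 5. HB_2(5) = 2^2 + 1. Bump = 28. G_1 = 27.
G_1 = 27. HB_3(27) = 3^3. Bump = 256. G_2 = 255.
G_2 = 255. HB_4(255) = 3·4^3 + 3·4^2 + 3·4 + 3. Bump = 468. G_3 = 467.
G_3 = 467. HB_5(467) = 3·5^3 + 3·5^2 + 3·5 + 2. Bump = 776. G_4 = 775.
G_4 = 775. HB_6(775) = 3·6^3 + 3·6^2 + 3·6 + 1. Bump = 1198. G_5 = 1197.
G_5 = 1197. HB_7(1197) = 3·7^3 + 3·7^2 + 3·7. Bump = 1752. G_6 = 1751.
G_6 = 1751. HB_8(1751) = 3·8^3 + 3·8^2 + 2·8 + 7. Bump = 2455. G_7 = 2454.
G_7 = 2454. HB_9(2454) = 3·9^3 + 3·9^2 + 2·9 + 6. Bump = 3326. G_8 = 3325.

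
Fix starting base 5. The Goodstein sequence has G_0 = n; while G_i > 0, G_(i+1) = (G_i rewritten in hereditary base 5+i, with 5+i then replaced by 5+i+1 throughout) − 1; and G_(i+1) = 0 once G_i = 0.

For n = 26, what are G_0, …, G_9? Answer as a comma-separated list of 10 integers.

26, 36, 48, 53, 58, 63, 68, 73, 78, 83

26 —HB5→ 5^2 + 1 —bump→ 6^2 + 1 = 37 —(−1)→ 36
36 —HB6→ 6^2 —bump→ 7^2 = 49 —(−1)→ 48
48 —HB7→ 6·7 + 6 —bump→ 6·8 + 6 = 54 —(−1)→ 53
53 —HB8→ 6·8 + 5 —bump→ 6·9 + 5 = 59 —(−1)→ 58
58 —HB9→ 6·9 + 4 —bump→ 6·10 + 4 = 64 —(−1)→ 63
63 —HB10→ 6·10 + 3 —bump→ 6·11 + 3 = 69 —(−1)→ 68
68 —HB11→ 6·11 + 2 —bump→ 6·12 + 2 = 74 —(−1)→ 73
73 —HB12→ 6·12 + 1 —bump→ 6·13 + 1 = 79 —(−1)→ 78
78 —HB13→ 6·13 —bump→ 6·14 = 84 —(−1)→ 83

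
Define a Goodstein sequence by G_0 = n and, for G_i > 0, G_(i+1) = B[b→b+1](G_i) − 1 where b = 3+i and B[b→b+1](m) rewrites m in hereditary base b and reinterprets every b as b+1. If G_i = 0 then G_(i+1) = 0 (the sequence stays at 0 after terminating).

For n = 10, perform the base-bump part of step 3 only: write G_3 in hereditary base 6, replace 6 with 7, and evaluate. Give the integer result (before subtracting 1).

10 —HB3→ 3^2 + 1 —bump→ 4^2 + 1 = 17 —(−1)→ 16
16 —HB4→ 4^2 —bump→ 5^2 = 25 —(−1)→ 24
24 —HB5→ 4·5 + 4 —bump→ 4·6 + 4 = 28 —(−1)→ 27
27 —HB6→ 4·6 + 3 —bump→ 4·7 + 3 = 31 —(−1)→ 30

31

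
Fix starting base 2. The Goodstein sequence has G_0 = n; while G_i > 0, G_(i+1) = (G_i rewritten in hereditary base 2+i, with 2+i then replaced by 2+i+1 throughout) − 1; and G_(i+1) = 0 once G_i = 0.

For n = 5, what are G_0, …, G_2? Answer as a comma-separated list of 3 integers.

5, 27, 255

G_0=5  [base 2] 2^2 + 1  →[2↦3]→  3^3 + 1 = 28  −1 ⇒ G_1=27
G_1=27  [base 3] 3^3  →[3↦4]→  4^4 = 256  −1 ⇒ G_2=255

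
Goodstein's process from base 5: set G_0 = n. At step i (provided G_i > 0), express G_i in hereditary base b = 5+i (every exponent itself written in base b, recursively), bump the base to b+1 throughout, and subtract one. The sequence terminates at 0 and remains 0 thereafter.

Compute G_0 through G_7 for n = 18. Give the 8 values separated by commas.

18, 20, 22, 24, 26, 27, 28, 29

(0) 18|_5 = 3·5 + 3 ↦ 3·6 + 3|_6 = 21 ⇒ 20
(1) 20|_6 = 3·6 + 2 ↦ 3·7 + 2|_7 = 23 ⇒ 22
(2) 22|_7 = 3·7 + 1 ↦ 3·8 + 1|_8 = 25 ⇒ 24
(3) 24|_8 = 3·8 ↦ 3·9|_9 = 27 ⇒ 26
(4) 26|_9 = 2·9 + 8 ↦ 2·10 + 8|_10 = 28 ⇒ 27
(5) 27|_10 = 2·10 + 7 ↦ 2·11 + 7|_11 = 29 ⇒ 28
(6) 28|_11 = 2·11 + 6 ↦ 2·12 + 6|_12 = 30 ⇒ 29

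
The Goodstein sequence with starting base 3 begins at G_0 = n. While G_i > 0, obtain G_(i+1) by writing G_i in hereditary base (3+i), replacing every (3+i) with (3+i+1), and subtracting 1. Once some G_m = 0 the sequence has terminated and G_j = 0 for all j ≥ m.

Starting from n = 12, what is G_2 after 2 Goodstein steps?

base 3: 12 = 3^2 + 3; at 4: 4^2 + 4 = 20; next = 19
base 4: 19 = 4^2 + 3; at 5: 5^2 + 3 = 28; next = 27
base 5: 27 = 5^2 + 2; at 6: 6^2 + 2 = 38; next = 37

27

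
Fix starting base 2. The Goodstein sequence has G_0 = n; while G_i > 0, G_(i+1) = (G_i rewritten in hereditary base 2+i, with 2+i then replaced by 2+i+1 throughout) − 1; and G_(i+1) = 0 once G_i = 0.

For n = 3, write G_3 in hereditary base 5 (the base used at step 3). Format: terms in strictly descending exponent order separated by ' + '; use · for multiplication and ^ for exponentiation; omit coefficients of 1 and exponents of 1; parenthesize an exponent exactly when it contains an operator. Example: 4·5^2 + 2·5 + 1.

3 —HB2→ 2 + 1 —bump→ 3 + 1 = 4 —(−1)→ 3
3 —HB3→ 3 —bump→ 4 = 4 —(−1)→ 3
3 —HB4→ 3 —bump→ 3 = 3 —(−1)→ 2
2 —HB5→ 2 —bump→ 2 = 2 —(−1)→ 1

2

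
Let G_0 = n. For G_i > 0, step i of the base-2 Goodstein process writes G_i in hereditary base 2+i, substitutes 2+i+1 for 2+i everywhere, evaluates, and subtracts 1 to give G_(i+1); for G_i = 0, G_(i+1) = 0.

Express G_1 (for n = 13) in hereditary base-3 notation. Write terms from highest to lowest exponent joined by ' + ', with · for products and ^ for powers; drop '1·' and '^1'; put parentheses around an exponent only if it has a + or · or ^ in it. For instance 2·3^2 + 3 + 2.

3^(3 + 1) + 3^3

i=0: 13 = 2^(2 + 1) + 2^2 + 1 (b=2); 2→3: 3^(3 + 1) + 3^3 + 1 = 109; 109−1 = 108
i=1: 108 = 3^(3 + 1) + 3^3 (b=3); 3→4: 4^(4 + 1) + 4^4 = 1280; 1280−1 = 1279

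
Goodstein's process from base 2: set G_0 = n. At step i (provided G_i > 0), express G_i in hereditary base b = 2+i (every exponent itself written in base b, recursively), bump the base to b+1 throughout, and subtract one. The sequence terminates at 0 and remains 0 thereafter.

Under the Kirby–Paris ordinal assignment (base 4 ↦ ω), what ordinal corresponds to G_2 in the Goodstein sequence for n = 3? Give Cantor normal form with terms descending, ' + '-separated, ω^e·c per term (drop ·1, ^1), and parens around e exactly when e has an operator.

G_0 = 3. HB_2(3) = 2 + 1. Bump = 4. G_1 = 3.
G_1 = 3. HB_3(3) = 3. Bump = 4. G_2 = 3.
G_2 = 3. HB_4(3) = 3. Bump = 3. G_3 = 2.

3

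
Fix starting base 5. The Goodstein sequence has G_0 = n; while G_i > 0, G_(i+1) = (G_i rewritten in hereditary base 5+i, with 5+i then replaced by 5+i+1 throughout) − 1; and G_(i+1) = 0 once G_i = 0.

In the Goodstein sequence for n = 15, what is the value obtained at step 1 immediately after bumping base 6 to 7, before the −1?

19

[0] 15 ≡ 3·5 (base 5). Lift 6: 18. −1: 17.
[1] 17 ≡ 2·6 + 5 (base 6). Lift 7: 19. −1: 18.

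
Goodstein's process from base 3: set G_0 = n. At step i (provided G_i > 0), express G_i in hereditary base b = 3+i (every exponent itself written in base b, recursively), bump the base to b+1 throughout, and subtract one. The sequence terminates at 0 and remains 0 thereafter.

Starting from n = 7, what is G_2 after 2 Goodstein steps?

step 0: 7 = 2·3 + 1; sub 4 for 3: 2·4 + 1; = 9; G_1 = 9−1 = 8
step 1: 8 = 2·4; sub 5 for 4: 2·5; = 10; G_2 = 10−1 = 9

9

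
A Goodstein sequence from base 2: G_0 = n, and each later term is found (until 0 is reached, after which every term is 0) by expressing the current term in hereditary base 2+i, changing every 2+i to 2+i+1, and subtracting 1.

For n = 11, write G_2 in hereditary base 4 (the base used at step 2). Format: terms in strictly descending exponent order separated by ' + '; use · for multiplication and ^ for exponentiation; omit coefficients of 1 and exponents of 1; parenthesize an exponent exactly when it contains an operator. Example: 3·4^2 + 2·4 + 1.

i=0: 11 = 2^(2 + 1) + 2 + 1 (b=2); 2→3: 3^(3 + 1) + 3 + 1 = 85; 85−1 = 84
i=1: 84 = 3^(3 + 1) + 3 (b=3); 3→4: 4^(4 + 1) + 4 = 1028; 1028−1 = 1027
i=2: 1027 = 4^(4 + 1) + 3 (b=4); 4→5: 5^(5 + 1) + 3 = 15628; 15628−1 = 15627

4^(4 + 1) + 3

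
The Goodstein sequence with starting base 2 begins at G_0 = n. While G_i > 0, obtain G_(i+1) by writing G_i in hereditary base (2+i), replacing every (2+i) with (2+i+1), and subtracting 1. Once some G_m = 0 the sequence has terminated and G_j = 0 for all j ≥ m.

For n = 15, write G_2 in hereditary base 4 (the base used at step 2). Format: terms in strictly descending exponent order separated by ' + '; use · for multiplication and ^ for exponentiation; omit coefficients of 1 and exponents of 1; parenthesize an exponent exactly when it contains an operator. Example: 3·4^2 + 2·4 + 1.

4^(4 + 1) + 4^4 + 3

(0) 15|_2 = 2^(2 + 1) + 2^2 + 2 + 1 ↦ 3^(3 + 1) + 3^3 + 3 + 1|_3 = 112 ⇒ 111
(1) 111|_3 = 3^(3 + 1) + 3^3 + 3 ↦ 4^(4 + 1) + 4^4 + 4|_4 = 1284 ⇒ 1283
(2) 1283|_4 = 4^(4 + 1) + 4^4 + 3 ↦ 5^(5 + 1) + 5^5 + 3|_5 = 18753 ⇒ 18752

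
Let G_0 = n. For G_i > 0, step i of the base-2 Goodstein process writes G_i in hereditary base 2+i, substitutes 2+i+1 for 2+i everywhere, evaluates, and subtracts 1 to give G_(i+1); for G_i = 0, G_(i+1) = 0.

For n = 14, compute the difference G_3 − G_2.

17469

i=0: 14 = 2^(2 + 1) + 2^2 + 2 (b=2); 2→3: 3^(3 + 1) + 3^3 + 3 = 111; 111−1 = 110
i=1: 110 = 3^(3 + 1) + 3^3 + 2 (b=3); 3→4: 4^(4 + 1) + 4^4 + 2 = 1282; 1282−1 = 1281
i=2: 1281 = 4^(4 + 1) + 4^4 + 1 (b=4); 4→5: 5^(5 + 1) + 5^5 + 1 = 18751; 18751−1 = 18750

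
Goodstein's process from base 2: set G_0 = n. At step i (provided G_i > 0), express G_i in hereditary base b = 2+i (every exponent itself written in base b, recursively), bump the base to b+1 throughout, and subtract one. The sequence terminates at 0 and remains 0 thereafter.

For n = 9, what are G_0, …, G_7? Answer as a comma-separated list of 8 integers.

(0) 9|_2 = 2^(2 + 1) + 1 ↦ 3^(3 + 1) + 1|_3 = 82 ⇒ 81
(1) 81|_3 = 3^(3 + 1) ↦ 4^(4 + 1)|_4 = 1024 ⇒ 1023
(2) 1023|_4 = 3·4^4 + 3·4^3 + 3·4^2 + 3·4 + 3 ↦ 3·5^5 + 3·5^3 + 3·5^2 + 3·5 + 3|_5 = 9843 ⇒ 9842
(3) 9842|_5 = 3·5^5 + 3·5^3 + 3·5^2 + 3·5 + 2 ↦ 3·6^6 + 3·6^3 + 3·6^2 + 3·6 + 2|_6 = 140744 ⇒ 140743
(4) 140743|_6 = 3·6^6 + 3·6^3 + 3·6^2 + 3·6 + 1 ↦ 3·7^7 + 3·7^3 + 3·7^2 + 3·7 + 1|_7 = 2471827 ⇒ 2471826
(5) 2471826|_7 = 3·7^7 + 3·7^3 + 3·7^2 + 3·7 ↦ 3·8^8 + 3·8^3 + 3·8^2 + 3·8|_8 = 50333400 ⇒ 50333399
(6) 50333399|_8 = 3·8^8 + 3·8^3 + 3·8^2 + 2·8 + 7 ↦ 3·9^9 + 3·9^3 + 3·9^2 + 2·9 + 7|_9 = 1162263922 ⇒ 1162263921

9, 81, 1023, 9842, 140743, 2471826, 50333399, 1162263921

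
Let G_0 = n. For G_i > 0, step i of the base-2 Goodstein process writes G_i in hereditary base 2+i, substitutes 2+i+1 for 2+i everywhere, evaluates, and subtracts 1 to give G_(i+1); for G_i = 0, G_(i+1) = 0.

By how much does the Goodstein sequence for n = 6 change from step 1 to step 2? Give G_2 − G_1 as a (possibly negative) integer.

[0] 6 ≡ 2^2 + 2 (base 2). Lift 3: 30. −1: 29.
[1] 29 ≡ 3^3 + 2 (base 3). Lift 4: 258. −1: 257.

228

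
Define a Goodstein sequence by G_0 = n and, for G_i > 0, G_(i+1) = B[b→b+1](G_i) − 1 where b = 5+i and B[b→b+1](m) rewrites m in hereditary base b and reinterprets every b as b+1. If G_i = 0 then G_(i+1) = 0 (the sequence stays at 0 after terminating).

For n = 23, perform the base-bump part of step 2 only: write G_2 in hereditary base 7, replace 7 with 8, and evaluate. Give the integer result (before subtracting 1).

23 —HB5→ 4·5 + 3 —bump→ 4·6 + 3 = 27 —(−1)→ 26
26 —HB6→ 4·6 + 2 —bump→ 4·7 + 2 = 30 —(−1)→ 29
29 —HB7→ 4·7 + 1 —bump→ 4·8 + 1 = 33 —(−1)→ 32

33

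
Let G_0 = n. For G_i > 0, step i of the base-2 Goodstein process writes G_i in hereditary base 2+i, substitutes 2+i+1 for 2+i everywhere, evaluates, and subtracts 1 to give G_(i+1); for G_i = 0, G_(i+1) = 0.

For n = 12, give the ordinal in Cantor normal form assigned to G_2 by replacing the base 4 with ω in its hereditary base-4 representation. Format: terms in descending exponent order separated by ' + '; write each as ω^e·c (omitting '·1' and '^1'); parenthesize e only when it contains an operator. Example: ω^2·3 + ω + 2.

G_0=12  [base 2] 2^(2 + 1) + 2^2  →[2↦3]→  3^(3 + 1) + 3^3 = 108  −1 ⇒ G_1=107
G_1=107  [base 3] 3^(3 + 1) + 2·3^2 + 2·3 + 2  →[3↦4]→  4^(4 + 1) + 2·4^2 + 2·4 + 2 = 1066  −1 ⇒ G_2=1065

ω^(ω + 1) + ω^2·2 + ω·2 + 1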